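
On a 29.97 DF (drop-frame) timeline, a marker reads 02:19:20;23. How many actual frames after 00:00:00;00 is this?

250571

Complete 10-minute blocks: 13, each 17982 frames → 233766.
Remaining 9 whole minutes in the current block: 1800 + 8 × 1798 = 16184 frames.
Within the current minute: 20 × 30 + 23 − 2 = 621 (labels ;00/;01 skipped at this minute). Total = 233766 + 16184 + 621 = 250571.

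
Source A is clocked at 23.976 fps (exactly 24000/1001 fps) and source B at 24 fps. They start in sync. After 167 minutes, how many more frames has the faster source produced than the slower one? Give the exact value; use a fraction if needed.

240480/1001 frames

167 min = 10020 s.
A emits 24000/1001 × 10020 = 240480000/1001 frames; B emits 24 × 10020 = 240480.
Difference = 240480/1001 frames (≈ 240.2398); B is ahead of A.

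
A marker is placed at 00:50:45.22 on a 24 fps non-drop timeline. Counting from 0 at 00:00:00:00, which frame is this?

Total seconds to the label: (0 × 3600 + 50 × 60 + 45) = 3045.
Frame index = 3045 × 24 + 22 = 73102.

73102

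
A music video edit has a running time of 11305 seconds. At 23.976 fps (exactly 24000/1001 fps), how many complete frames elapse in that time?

271048 frames

Frames = 11305 × 24000/1001 = 38760000/143 ≈ 271048.9510.
Complete frames: 271048.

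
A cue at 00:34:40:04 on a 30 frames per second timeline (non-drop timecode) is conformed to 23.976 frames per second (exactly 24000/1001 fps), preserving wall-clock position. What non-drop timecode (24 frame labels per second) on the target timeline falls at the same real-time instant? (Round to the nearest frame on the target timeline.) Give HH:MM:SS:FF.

00:34:38:01

Source frame index: (0×3600 + 34×60 + 40) × 30 + 4 = 62404.
Real time: 62404 / (30) = 31202/15 s.
Target frame: (31202/15) × (24000/1001) = 49923200/1001 ≈ 49873.327 → 49873.
At 24 labels/s: frame 49873 → 00:34:38:01.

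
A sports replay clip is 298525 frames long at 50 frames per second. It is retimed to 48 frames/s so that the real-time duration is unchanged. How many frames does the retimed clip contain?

Frames at target rate = 298525 × (48) / (50) = 286584.

286584 frames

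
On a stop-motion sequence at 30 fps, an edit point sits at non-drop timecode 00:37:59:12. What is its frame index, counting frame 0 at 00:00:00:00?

Total seconds to the label: (0 × 3600 + 37 × 60 + 59) = 2279.
Frame index = 2279 × 30 + 12 = 68382.

68382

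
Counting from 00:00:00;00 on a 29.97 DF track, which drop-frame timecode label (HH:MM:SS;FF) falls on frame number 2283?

Ten DF minutes hold 17982 frames, so frame 2283 lies in block 0 (frames 0–17981) with 2283 frames into that block.
The block's first minute is 1800 frames and the rest 1798 each; 2283 frames reaches minute 1, so 0 × 18 + 1 × 2 = 2 labels have been skipped so far.
Adding those back, label number 2283 + 2 = 2285 at 30 labels/s is 76 s + 5 f = 0 h 1 min 16 s frame 5, i.e. 00:01:16;05.

00:01:16;05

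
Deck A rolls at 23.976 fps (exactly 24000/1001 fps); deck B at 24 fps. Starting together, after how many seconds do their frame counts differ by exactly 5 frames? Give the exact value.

The gap grows by |24 − 24000/1001| = 24/1001 frames per second.
Time for a 5-frame gap: 5 ÷ (24/1001) = 5005/24 s.

5005/24 seconds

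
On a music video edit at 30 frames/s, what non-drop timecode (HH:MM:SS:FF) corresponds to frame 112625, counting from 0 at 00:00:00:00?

01:02:34:05

112625 ÷ 30 = 3754 full seconds, remainder 5 frames.
3754 s = 1 h 2 min 34 s.
Timecode: 01:02:34:05.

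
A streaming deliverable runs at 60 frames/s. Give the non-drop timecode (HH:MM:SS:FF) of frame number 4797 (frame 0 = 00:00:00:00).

00:01:19:57

4797 ÷ 60 = 79 full seconds, remainder 57 frames.
79 s = 0 h 1 min 19 s.
Timecode: 00:01:19:57.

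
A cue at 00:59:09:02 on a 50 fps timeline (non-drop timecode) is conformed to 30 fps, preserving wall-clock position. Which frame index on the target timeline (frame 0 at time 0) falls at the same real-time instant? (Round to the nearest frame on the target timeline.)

frame 106471

Source frame index: (0×3600 + 59×60 + 9) × 50 + 2 = 177452.
Real time: 177452 / (50) = 88726/25 s.
Target frame: (88726/25) × (30) = 532356/5 ≈ 106471.200 → 106471.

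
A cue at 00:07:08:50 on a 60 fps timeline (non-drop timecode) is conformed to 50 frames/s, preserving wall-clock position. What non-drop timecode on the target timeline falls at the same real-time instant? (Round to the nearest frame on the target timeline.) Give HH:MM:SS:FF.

00:07:08:42

Source frame index: (0×3600 + 7×60 + 8) × 60 + 50 = 25730.
Real time: 25730 / (60) = 2573/6 s.
Target frame: (2573/6) × (50) = 64325/3 ≈ 21441.667 → 21442.
At 50 labels/s: frame 21442 → 00:07:08:42.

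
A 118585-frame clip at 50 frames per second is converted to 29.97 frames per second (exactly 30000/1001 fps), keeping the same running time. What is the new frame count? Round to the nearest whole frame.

Frames at target rate = 118585 × (30000/1001) / (50) = 71151000/1001 ≈ 71079.920.
Nearest whole frame: 71080.

71080 frames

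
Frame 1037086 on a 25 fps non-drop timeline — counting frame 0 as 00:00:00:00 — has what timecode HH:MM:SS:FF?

11:31:23:11

1037086 ÷ 25 = 41483 full seconds, remainder 11 frames.
41483 s = 11 h 31 min 23 s.
Timecode: 11:31:23:11.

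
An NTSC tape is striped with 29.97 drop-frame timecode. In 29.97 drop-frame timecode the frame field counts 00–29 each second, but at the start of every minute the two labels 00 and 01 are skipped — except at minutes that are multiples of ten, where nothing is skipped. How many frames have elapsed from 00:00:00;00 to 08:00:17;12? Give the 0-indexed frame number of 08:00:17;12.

As if non-drop at 30 labels/s: (8 × 3600 + 0 × 60 + 17) × 30 + 12 = 864522.
Minute boundaries passed: 480; those not divisible by 10: 480 − 48 = 432; dropped labels = 2 × 432 = 864.
Actual frame index = 864522 − 864 = 863658.

863658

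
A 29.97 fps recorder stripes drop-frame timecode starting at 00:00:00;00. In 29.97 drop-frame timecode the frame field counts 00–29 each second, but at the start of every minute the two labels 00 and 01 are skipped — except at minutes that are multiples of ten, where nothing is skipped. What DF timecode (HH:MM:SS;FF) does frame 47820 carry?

00:26:35;18

Ten DF minutes hold 17982 frames, so frame 47820 lies in block 2 (frames 35964–53945) with 11856 frames into that block.
The block's first minute is 1800 frames and the rest 1798 each; 11856 frames reaches minute 6, so 2 × 18 + 6 × 2 = 48 labels have been skipped so far.
Adding those back, label number 47820 + 48 = 47868 at 30 labels/s is 1595 s + 18 f = 0 h 26 min 35 s frame 18, i.e. 00:26:35;18.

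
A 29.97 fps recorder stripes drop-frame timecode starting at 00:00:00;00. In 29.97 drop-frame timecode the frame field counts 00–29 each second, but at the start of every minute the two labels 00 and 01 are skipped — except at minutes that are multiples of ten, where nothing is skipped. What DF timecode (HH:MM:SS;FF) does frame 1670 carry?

Each 10-minute DF block holds 10 × 60 × 30 − 9 × 2 = 17982 frames. 1670 ÷ 17982 → 0 full blocks, remainder 1670.
Within the partial block the first minute is 1800 frames and each further minute 1798, so 0 further minute boundaries passed. Total skipped labels = 18 × 0 + 2 × 0 = 0.
Non-drop label index = 1670 + 0 = 1670; at 30 labels/s that is 00:00:55:20, i.e. DF 00:00:55;20.

00:00:55;20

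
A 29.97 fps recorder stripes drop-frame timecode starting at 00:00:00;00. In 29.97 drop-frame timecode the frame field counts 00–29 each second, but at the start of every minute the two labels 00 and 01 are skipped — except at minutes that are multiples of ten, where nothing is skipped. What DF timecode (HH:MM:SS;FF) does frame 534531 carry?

04:57:15;17

Ten DF minutes hold 17982 frames, so frame 534531 lies in block 29 (frames 521478–539459) with 13053 frames into that block.
The block's first minute is 1800 frames and the rest 1798 each; 13053 frames reaches minute 7, so 29 × 18 + 7 × 2 = 536 labels have been skipped so far.
Adding those back, label number 534531 + 536 = 535067 at 30 labels/s is 17835 s + 17 f = 4 h 57 min 15 s frame 17, i.e. 04:57:15;17.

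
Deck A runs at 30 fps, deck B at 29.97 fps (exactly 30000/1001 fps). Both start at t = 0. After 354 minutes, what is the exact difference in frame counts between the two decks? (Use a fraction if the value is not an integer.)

637200/1001 frames

354 min = 21240 s.
A emits 30 × 21240 = 637200 frames; B emits 30000/1001 × 21240 = 637200000/1001.
Difference = 637200/1001 frames (≈ 636.5634); B is behind A.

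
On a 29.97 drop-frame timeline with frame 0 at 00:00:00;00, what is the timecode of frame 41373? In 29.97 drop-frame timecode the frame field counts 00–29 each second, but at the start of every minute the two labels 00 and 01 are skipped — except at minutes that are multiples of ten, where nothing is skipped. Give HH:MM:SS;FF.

Ten DF minutes hold 17982 frames, so frame 41373 lies in block 2 (frames 35964–53945) with 5409 frames into that block.
The block's first minute is 1800 frames and the rest 1798 each; 5409 frames reaches minute 3, so 2 × 18 + 3 × 2 = 42 labels have been skipped so far.
Adding those back, label number 41373 + 42 = 41415 at 30 labels/s is 1380 s + 15 f = 0 h 23 min 0 s frame 15, i.e. 00:23:00;15.

00:23:00;15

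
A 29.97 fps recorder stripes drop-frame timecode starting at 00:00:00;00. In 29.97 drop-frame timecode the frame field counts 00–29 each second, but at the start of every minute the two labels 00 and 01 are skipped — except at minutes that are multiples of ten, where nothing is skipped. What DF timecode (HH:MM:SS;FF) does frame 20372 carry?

Each 10-minute DF block holds 10 × 60 × 30 − 9 × 2 = 17982 frames. 20372 ÷ 17982 → 1 full block, remainder 2390.
Within the partial block the first minute is 1800 frames and each further minute 1798, so 1 further minute boundary passed. Total skipped labels = 18 × 1 + 2 × 1 = 20.
Non-drop label index = 20372 + 20 = 20392; at 30 labels/s that is 00:11:19:22, i.e. DF 00:11:19;22.

00:11:19;22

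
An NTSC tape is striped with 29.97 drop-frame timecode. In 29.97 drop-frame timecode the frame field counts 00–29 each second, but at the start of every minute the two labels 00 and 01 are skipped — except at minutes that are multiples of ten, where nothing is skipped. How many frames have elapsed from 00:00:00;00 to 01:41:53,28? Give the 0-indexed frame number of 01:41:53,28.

Complete 10-minute blocks: 10, each 17982 frames → 179820.
Remaining 1 whole minute in the current block: 1800 + 0 × 1798 = 1800 frames.
Within the current minute: 53 × 30 + 28 − 2 = 1616 (labels ;00/;01 skipped at this minute). Total = 179820 + 1800 + 1616 = 183236.

183236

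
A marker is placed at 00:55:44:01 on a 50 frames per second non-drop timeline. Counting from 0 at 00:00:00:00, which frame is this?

frame 167201

Total seconds to the label: (0 × 3600 + 55 × 60 + 44) = 3344.
Frame index = 3344 × 50 + 1 = 167201.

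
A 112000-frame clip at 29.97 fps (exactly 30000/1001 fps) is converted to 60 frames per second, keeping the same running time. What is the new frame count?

224224 frames

Target frames = source frames × (target rate / source rate) = 112000 × (60)/(30000/1001) = 112000 × 1001/500 = 224224.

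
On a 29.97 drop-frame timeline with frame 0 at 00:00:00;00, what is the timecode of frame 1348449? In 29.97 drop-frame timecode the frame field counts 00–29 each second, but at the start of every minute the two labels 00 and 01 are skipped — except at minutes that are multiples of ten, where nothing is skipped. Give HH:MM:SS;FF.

Each 10-minute DF block holds 10 × 60 × 30 − 9 × 2 = 17982 frames. 1348449 ÷ 17982 → 74 full blocks, remainder 17781.
Within the partial block the first minute is 1800 frames and each further minute 1798, so 9 further minute boundaries passed. Total skipped labels = 18 × 74 + 2 × 9 = 1350.
Non-drop label index = 1348449 + 1350 = 1349799; at 30 labels/s that is 12:29:53:09, i.e. DF 12:29:53;09.

12:29:53;09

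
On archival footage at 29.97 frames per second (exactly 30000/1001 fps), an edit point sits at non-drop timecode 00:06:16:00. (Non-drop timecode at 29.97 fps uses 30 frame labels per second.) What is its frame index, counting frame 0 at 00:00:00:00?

frame 11280

Total seconds to the label: (0 × 3600 + 6 × 60 + 16) = 376.
Frame index = 376 × 30 + 0 = 11280.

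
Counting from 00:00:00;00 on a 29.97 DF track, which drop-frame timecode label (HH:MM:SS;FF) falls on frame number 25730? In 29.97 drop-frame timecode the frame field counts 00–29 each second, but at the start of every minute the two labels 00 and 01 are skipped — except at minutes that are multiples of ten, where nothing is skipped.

00:14:18;16

Ten DF minutes hold 17982 frames, so frame 25730 lies in block 1 (frames 17982–35963) with 7748 frames into that block.
The block's first minute is 1800 frames and the rest 1798 each; 7748 frames reaches minute 4, so 1 × 18 + 4 × 2 = 26 labels have been skipped so far.
Adding those back, label number 25730 + 26 = 25756 at 30 labels/s is 858 s + 16 f = 0 h 14 min 18 s frame 16, i.e. 00:14:18;16.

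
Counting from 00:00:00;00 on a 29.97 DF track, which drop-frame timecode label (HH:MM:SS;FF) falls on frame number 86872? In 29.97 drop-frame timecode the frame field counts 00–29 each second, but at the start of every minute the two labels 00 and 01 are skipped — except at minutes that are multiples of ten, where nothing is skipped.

Each 10-minute DF block holds 10 × 60 × 30 − 9 × 2 = 17982 frames. 86872 ÷ 17982 → 4 full blocks, remainder 14944.
Within the partial block the first minute is 1800 frames and each further minute 1798, so 8 further minute boundaries passed. Total skipped labels = 18 × 4 + 2 × 8 = 88.
Non-drop label index = 86872 + 88 = 86960; at 30 labels/s that is 00:48:18:20, i.e. DF 00:48:18;20.

00:48:18;20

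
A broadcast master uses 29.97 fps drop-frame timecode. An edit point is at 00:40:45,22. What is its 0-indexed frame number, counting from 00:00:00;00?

As if non-drop at 30 labels/s: (0 × 3600 + 40 × 60 + 45) × 30 + 22 = 73372.
Minute boundaries passed: 40; those not divisible by 10: 40 − 4 = 36; dropped labels = 2 × 36 = 72.
Actual frame index = 73372 − 72 = 73300.

73300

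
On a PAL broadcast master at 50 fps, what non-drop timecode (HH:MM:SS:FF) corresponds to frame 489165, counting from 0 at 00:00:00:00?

489165 ÷ 50 = 9783 full seconds, remainder 15 frames.
9783 s = 2 h 43 min 3 s.
Timecode: 02:43:03:15.

02:43:03:15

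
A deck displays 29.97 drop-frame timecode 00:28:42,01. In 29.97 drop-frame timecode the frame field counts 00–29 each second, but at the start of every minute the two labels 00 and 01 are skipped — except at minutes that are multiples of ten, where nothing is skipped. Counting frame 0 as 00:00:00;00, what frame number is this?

Complete 10-minute blocks: 2, each 17982 frames → 35964.
Remaining 8 whole minutes in the current block: 1800 + 7 × 1798 = 14386 frames.
Within the current minute: 42 × 30 + 1 − 2 = 1259 (labels ;00/;01 skipped at this minute). Total = 35964 + 14386 + 1259 = 51609.

51609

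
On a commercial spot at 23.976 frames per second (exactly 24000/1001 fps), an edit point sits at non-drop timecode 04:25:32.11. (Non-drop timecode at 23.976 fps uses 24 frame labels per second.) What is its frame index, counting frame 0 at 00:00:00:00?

382379

Total seconds to the label: (4 × 3600 + 25 × 60 + 32) = 15932.
Frame index = 15932 × 24 + 11 = 382379.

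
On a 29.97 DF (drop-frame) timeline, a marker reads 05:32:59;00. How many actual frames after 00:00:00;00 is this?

As if non-drop at 30 labels/s: (5 × 3600 + 32 × 60 + 59) × 30 + 0 = 599370.
Minute boundaries passed: 332; those not divisible by 10: 332 − 33 = 299; dropped labels = 2 × 299 = 598.
Actual frame index = 599370 − 598 = 598772.

598772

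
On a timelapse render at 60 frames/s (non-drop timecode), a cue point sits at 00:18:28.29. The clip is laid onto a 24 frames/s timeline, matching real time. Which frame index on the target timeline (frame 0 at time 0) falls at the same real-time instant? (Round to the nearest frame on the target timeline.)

Source frame index: (0×3600 + 18×60 + 28) × 60 + 29 = 66509.
Real time: 66509 / (60) = 66509/60 s.
Target frame: (66509/60) × (24) = 133018/5 ≈ 26603.600 → 26604.

frame 26604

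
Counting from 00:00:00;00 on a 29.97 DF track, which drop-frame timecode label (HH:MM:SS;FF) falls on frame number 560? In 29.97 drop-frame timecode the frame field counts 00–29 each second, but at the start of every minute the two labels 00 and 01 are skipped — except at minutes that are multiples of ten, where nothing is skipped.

00:00:18;20

Ten DF minutes hold 17982 frames, so frame 560 lies in block 0 (frames 0–17981) with 560 frames into that block.
The block's first minute is 1800 frames and the rest 1798 each; 560 frames reaches minute 0, so 0 × 18 + 0 × 2 = 0 labels have been skipped so far.
Adding those back, label number 560 + 0 = 560 at 30 labels/s is 18 s + 20 f = 0 h 0 min 18 s frame 20, i.e. 00:00:18;20.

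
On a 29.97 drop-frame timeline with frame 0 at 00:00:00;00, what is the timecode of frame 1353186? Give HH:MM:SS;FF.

Ten DF minutes hold 17982 frames, so frame 1353186 lies in block 75 (frames 1348650–1366631) with 4536 frames into that block.
The block's first minute is 1800 frames and the rest 1798 each; 4536 frames reaches minute 2, so 75 × 18 + 2 × 2 = 1354 labels have been skipped so far.
Adding those back, label number 1353186 + 1354 = 1354540 at 30 labels/s is 45151 s + 10 f = 12 h 32 min 31 s frame 10, i.e. 12:32:31;10.

12:32:31;10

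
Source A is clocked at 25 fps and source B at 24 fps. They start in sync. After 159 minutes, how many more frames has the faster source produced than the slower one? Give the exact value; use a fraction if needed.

159 min = 9540 s.
A emits 25 × 9540 = 238500 frames; B emits 24 × 9540 = 228960.
Difference = 9540 frames; B is behind A.

9540 frames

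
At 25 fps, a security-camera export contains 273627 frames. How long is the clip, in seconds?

10945.08 seconds

Running time = 273627 / (25) = 10945.08 s.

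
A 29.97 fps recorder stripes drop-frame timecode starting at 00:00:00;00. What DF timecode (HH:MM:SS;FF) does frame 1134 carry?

00:00:37;24

Each 10-minute DF block holds 10 × 60 × 30 − 9 × 2 = 17982 frames. 1134 ÷ 17982 → 0 full blocks, remainder 1134.
Within the partial block the first minute is 1800 frames and each further minute 1798, so 0 further minute boundaries passed. Total skipped labels = 18 × 0 + 2 × 0 = 0.
Non-drop label index = 1134 + 0 = 1134; at 30 labels/s that is 00:00:37:24, i.e. DF 00:00:37;24.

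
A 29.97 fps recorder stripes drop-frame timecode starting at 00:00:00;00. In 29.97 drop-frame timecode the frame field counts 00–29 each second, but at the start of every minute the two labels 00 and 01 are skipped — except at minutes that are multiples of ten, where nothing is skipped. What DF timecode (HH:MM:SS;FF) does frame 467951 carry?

04:20:13;29

Each 10-minute DF block holds 10 × 60 × 30 − 9 × 2 = 17982 frames. 467951 ÷ 17982 → 26 full blocks, remainder 419.
Within the partial block the first minute is 1800 frames and each further minute 1798, so 0 further minute boundaries passed. Total skipped labels = 18 × 26 + 2 × 0 = 468.
Non-drop label index = 467951 + 468 = 468419; at 30 labels/s that is 04:20:13:29, i.e. DF 04:20:13;29.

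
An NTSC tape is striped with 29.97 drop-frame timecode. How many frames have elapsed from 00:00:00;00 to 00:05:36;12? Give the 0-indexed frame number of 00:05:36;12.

10082

Complete 10-minute blocks: 0, each 17982 frames → 0.
Remaining 5 whole minutes in the current block: 1800 + 4 × 1798 = 8992 frames.
Within the current minute: 36 × 30 + 12 − 2 = 1090 (labels ;00/;01 skipped at this minute). Total = 0 + 8992 + 1090 = 10082.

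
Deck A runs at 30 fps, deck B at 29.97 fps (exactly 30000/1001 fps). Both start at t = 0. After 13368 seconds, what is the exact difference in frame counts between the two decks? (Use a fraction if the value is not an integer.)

401040/1001 frames

A emits 30 × 13368 = 401040 frames; B emits 30000/1001 × 13368 = 401040000/1001.
Difference = 401040/1001 frames (≈ 400.6394); B is behind A.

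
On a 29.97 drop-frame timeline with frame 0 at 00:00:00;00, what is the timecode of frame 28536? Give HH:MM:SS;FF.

00:15:52;04

Ten DF minutes hold 17982 frames, so frame 28536 lies in block 1 (frames 17982–35963) with 10554 frames into that block.
The block's first minute is 1800 frames and the rest 1798 each; 10554 frames reaches minute 5, so 1 × 18 + 5 × 2 = 28 labels have been skipped so far.
Adding those back, label number 28536 + 28 = 28564 at 30 labels/s is 952 s + 4 f = 0 h 15 min 52 s frame 4, i.e. 00:15:52;04.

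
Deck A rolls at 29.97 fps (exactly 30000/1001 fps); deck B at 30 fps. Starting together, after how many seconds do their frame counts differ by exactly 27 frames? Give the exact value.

900.9 seconds

The gap grows by |30 − 30000/1001| = 30/1001 frames per second.
Time for a 27-frame gap: 27 ÷ (30/1001) = 900.9 s.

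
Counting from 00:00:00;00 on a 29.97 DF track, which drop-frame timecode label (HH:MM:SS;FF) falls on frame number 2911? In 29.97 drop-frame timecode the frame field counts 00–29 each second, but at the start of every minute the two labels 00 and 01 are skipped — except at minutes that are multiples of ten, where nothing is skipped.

00:01:37;03

Each 10-minute DF block holds 10 × 60 × 30 − 9 × 2 = 17982 frames. 2911 ÷ 17982 → 0 full blocks, remainder 2911.
Within the partial block the first minute is 1800 frames and each further minute 1798, so 1 further minute boundary passed. Total skipped labels = 18 × 0 + 2 × 1 = 2.
Non-drop label index = 2911 + 2 = 2913; at 30 labels/s that is 00:01:37:03, i.e. DF 00:01:37;03.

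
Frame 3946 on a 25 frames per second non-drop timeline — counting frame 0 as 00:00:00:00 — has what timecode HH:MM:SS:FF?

3946 ÷ 25 = 157 full seconds, remainder 21 frames.
157 s = 0 h 2 min 37 s.
Timecode: 00:02:37:21.

00:02:37:21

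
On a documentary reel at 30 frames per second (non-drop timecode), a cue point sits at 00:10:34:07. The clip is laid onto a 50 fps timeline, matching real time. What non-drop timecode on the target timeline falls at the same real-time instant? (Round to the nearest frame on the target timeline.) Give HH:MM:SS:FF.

00:10:34:12

Source frame index: (0×3600 + 10×60 + 34) × 30 + 7 = 19027.
Real time: 19027 / (30) = 19027/30 s.
Target frame: (19027/30) × (50) = 95135/3 ≈ 31711.667 → 31712.
At 50 labels/s: frame 31712 → 00:10:34:12.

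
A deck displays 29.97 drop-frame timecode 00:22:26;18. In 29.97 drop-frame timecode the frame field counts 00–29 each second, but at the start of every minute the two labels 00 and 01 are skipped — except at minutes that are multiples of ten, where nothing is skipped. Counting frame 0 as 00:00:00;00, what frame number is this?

40358

As if non-drop at 30 labels/s: (0 × 3600 + 22 × 60 + 26) × 30 + 18 = 40398.
Minute boundaries passed: 22; those not divisible by 10: 22 − 2 = 20; dropped labels = 2 × 20 = 40.
Actual frame index = 40398 − 40 = 40358.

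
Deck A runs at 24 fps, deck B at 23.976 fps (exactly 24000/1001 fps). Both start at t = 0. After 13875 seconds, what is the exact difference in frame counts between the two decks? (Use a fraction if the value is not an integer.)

333000/1001 frames

A emits 24 × 13875 = 333000 frames; B emits 24000/1001 × 13875 = 333000000/1001.
Difference = 333000/1001 frames (≈ 332.6673); B is behind A.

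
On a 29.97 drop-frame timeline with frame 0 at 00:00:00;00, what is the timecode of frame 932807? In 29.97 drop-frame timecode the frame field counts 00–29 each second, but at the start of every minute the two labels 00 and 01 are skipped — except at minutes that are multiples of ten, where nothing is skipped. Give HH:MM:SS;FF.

08:38:44;21

Ten DF minutes hold 17982 frames, so frame 932807 lies in block 51 (frames 917082–935063) with 15725 frames into that block.
The block's first minute is 1800 frames and the rest 1798 each; 15725 frames reaches minute 8, so 51 × 18 + 8 × 2 = 934 labels have been skipped so far.
Adding those back, label number 932807 + 934 = 933741 at 30 labels/s is 31124 s + 21 f = 8 h 38 min 44 s frame 21, i.e. 08:38:44;21.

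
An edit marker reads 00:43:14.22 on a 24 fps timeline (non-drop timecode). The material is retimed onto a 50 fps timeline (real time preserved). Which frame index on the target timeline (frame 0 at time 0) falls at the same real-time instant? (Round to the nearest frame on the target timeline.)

Source frame index: (0×3600 + 43×60 + 14) × 24 + 22 = 62278.
Real time: 62278 / (24) = 31139/12 s.
Target frame: (31139/12) × (50) = 778475/6 ≈ 129745.833 → 129746.

frame 129746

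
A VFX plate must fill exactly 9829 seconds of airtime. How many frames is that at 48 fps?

Frames = 9829 × 48 = 471792.

471792 frames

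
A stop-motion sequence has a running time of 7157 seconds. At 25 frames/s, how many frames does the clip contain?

Frames = 7157 × 25 = 178925.

178925 frames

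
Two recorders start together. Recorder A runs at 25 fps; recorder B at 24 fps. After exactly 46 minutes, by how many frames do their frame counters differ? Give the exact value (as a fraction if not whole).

46 min = 2760 s.
A emits 25 × 2760 = 69000 frames; B emits 24 × 2760 = 66240.
Difference = 2760 frames; B is behind A.

2760 frames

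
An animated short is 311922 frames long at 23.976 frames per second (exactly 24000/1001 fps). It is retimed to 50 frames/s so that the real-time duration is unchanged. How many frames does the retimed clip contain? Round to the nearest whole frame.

650487 frames

Frames at target rate = 311922 × (50) / (24000/1001) = 52038987/80 ≈ 650487.338.
Nearest whole frame: 650487.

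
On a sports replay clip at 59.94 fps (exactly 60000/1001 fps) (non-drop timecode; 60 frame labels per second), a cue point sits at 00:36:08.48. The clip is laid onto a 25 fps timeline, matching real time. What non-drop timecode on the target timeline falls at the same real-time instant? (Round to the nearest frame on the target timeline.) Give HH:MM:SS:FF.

00:36:10:24

Source frame index: (0×3600 + 36×60 + 8) × 60 + 48 = 130128.
Real time: 130128 / (60000/1001) = 2713711/1250 s.
Target frame: (2713711/1250) × (25) = 2713711/50 ≈ 54274.220 → 54274.
At 25 labels/s: frame 54274 → 00:36:10:24.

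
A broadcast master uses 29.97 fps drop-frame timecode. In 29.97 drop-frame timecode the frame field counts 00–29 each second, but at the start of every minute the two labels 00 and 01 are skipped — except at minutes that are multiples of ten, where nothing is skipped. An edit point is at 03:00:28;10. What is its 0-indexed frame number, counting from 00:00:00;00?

Complete 10-minute blocks: 18, each 17982 frames → 323676.
Remaining 0 whole minutes in the current block: 0 frames.
Within the current minute: 28 × 30 + 10 = 850. Total = 323676 + 0 + 850 = 324526.

324526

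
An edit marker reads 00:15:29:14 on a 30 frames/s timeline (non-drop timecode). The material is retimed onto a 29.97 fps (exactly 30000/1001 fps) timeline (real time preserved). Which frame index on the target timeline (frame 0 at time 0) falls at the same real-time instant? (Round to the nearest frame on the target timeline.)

frame 27856

Source frame index: (0×3600 + 15×60 + 29) × 30 + 14 = 27884.
Real time: 27884 / (30) = 13942/15 s.
Target frame: (13942/15) × (30000/1001) = 27884000/1001 ≈ 27856.144 → 27856.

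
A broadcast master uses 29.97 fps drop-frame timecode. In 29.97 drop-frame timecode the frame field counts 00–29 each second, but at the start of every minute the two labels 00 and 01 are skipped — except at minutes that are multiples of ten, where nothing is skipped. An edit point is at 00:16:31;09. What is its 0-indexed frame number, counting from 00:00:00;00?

29709

Complete 10-minute blocks: 1, each 17982 frames → 17982.
Remaining 6 whole minutes in the current block: 1800 + 5 × 1798 = 10790 frames.
Within the current minute: 31 × 30 + 9 − 2 = 937 (labels ;00/;01 skipped at this minute). Total = 17982 + 10790 + 937 = 29709.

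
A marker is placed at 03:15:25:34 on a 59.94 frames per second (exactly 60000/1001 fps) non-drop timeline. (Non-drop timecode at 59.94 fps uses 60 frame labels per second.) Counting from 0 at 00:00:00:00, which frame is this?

frame 703534

Total seconds to the label: (3 × 3600 + 15 × 60 + 25) = 11725.
Frame index = 11725 × 60 + 34 = 703534.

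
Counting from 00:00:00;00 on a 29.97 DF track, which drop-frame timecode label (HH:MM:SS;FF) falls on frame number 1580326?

Each 10-minute DF block holds 10 × 60 × 30 − 9 × 2 = 17982 frames. 1580326 ÷ 17982 → 87 full blocks, remainder 15892.
Within the partial block the first minute is 1800 frames and each further minute 1798, so 8 further minute boundaries passed. Total skipped labels = 18 × 87 + 2 × 8 = 1582.
Non-drop label index = 1580326 + 1582 = 1581908; at 30 labels/s that is 14:38:50:08, i.e. DF 14:38:50;08.

14:38:50;08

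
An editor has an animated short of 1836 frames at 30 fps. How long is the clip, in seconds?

Running time = 1836 / (30) = 61.2 s.

61.2 seconds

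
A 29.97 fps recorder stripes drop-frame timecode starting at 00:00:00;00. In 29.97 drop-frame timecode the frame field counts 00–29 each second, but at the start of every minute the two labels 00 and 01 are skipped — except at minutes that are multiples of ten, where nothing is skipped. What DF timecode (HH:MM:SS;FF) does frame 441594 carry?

Each 10-minute DF block holds 10 × 60 × 30 − 9 × 2 = 17982 frames. 441594 ÷ 17982 → 24 full blocks, remainder 10026.
Within the partial block the first minute is 1800 frames and each further minute 1798, so 5 further minute boundaries passed. Total skipped labels = 18 × 24 + 2 × 5 = 442.
Non-drop label index = 441594 + 442 = 442036; at 30 labels/s that is 04:05:34:16, i.e. DF 04:05:34;16.

04:05:34;16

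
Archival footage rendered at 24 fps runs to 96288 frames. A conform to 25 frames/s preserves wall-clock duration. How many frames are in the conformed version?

100300 frames

Target frames = source frames × (target rate / source rate) = 96288 × (25)/(24) = 96288 × 25/24 = 100300.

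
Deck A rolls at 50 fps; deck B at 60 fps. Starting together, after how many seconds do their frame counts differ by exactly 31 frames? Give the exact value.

The gap grows by |60 − 50| = 10 frames per second.
Time for a 31-frame gap: 31 ÷ (10) = 3.1 s.

3.1 seconds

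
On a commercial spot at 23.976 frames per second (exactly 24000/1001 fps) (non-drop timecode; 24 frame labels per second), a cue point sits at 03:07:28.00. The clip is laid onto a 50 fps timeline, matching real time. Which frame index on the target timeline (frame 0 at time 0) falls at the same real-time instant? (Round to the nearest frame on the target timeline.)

frame 562962

Source frame index: (3×3600 + 7×60 + 28) × 24 + 0 = 269952.
Real time: 269952 / (24000/1001) = 1407406/125 s.
Target frame: (1407406/125) × (50) = 2814812/5 ≈ 562962.400 → 562962.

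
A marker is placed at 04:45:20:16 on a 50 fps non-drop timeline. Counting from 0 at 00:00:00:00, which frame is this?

Total seconds to the label: (4 × 3600 + 45 × 60 + 20) = 17120.
Frame index = 17120 × 50 + 16 = 856016.

856016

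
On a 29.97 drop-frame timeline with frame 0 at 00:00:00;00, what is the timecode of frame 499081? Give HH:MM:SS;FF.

Ten DF minutes hold 17982 frames, so frame 499081 lies in block 27 (frames 485514–503495) with 13567 frames into that block.
The block's first minute is 1800 frames and the rest 1798 each; 13567 frames reaches minute 7, so 27 × 18 + 7 × 2 = 500 labels have been skipped so far.
Adding those back, label number 499081 + 500 = 499581 at 30 labels/s is 16652 s + 21 f = 4 h 37 min 32 s frame 21, i.e. 04:37:32;21.

04:37:32;21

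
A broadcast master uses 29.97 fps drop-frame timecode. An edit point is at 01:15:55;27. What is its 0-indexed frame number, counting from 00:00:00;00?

136541

As if non-drop at 30 labels/s: (1 × 3600 + 15 × 60 + 55) × 30 + 27 = 136677.
Minute boundaries passed: 75; those not divisible by 10: 75 − 7 = 68; dropped labels = 2 × 68 = 136.
Actual frame index = 136677 − 136 = 136541.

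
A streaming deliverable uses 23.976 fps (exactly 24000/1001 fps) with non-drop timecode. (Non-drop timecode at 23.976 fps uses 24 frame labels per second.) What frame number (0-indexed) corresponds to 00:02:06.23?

Total seconds to the label: (0 × 3600 + 2 × 60 + 6) = 126.
Frame index = 126 × 24 + 23 = 3047.

frame 3047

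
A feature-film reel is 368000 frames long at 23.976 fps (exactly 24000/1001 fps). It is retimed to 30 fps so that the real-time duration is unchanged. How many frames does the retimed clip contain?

Target frames = source frames × (target rate / source rate) = 368000 × (30)/(24000/1001) = 368000 × 1001/800 = 460460.

460460 frames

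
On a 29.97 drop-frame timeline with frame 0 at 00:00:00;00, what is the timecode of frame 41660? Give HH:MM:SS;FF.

Ten DF minutes hold 17982 frames, so frame 41660 lies in block 2 (frames 35964–53945) with 5696 frames into that block.
The block's first minute is 1800 frames and the rest 1798 each; 5696 frames reaches minute 3, so 2 × 18 + 3 × 2 = 42 labels have been skipped so far.
Adding those back, label number 41660 + 42 = 41702 at 30 labels/s is 1390 s + 2 f = 0 h 23 min 10 s frame 2, i.e. 00:23:10;02.

00:23:10;02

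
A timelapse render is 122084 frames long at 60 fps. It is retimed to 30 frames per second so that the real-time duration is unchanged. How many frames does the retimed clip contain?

61042 frames

Target frames = source frames × (target rate / source rate) = 122084 × (30)/(60) = 122084 × 1/2 = 61042.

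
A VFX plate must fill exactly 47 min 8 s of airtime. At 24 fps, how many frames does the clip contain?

47 min 8 s = 2828 s.
Frames = 2828 × 24 = 67872.

67872 frames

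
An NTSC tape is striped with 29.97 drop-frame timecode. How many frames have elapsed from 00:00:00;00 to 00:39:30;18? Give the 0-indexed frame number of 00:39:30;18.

71046

As if non-drop at 30 labels/s: (0 × 3600 + 39 × 60 + 30) × 30 + 18 = 71118.
Minute boundaries passed: 39; those not divisible by 10: 39 − 3 = 36; dropped labels = 2 × 36 = 72.
Actual frame index = 71118 − 72 = 71046.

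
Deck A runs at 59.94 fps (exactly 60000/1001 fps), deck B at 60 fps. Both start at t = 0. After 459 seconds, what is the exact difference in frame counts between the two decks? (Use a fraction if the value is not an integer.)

A emits 60000/1001 × 459 = 27540000/1001 frames; B emits 60 × 459 = 27540.
Difference = 27540/1001 frames (≈ 27.5125); B is ahead of A.

27540/1001 frames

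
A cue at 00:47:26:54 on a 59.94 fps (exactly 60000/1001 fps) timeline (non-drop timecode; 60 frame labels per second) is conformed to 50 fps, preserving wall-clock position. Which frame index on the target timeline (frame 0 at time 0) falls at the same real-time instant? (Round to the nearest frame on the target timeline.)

frame 142487

Source frame index: (0×3600 + 47×60 + 26) × 60 + 54 = 170814.
Real time: 170814 / (60000/1001) = 28497469/10000 s.
Target frame: (28497469/10000) × (50) = 28497469/200 ≈ 142487.345 → 142487.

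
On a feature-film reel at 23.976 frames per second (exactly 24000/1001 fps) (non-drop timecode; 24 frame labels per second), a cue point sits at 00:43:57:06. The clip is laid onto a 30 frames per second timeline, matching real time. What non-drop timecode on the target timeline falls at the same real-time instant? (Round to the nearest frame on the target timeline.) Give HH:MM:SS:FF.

00:43:59:27

Source frame index: (0×3600 + 43×60 + 57) × 24 + 6 = 63294.
Real time: 63294 / (24000/1001) = 10559549/4000 s.
Target frame: (10559549/4000) × (30) = 31678647/400 ≈ 79196.617 → 79197.
At 30 labels/s: frame 79197 → 00:43:59:27.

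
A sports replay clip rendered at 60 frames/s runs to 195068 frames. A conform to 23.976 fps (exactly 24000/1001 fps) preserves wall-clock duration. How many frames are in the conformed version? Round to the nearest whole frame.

77949 frames

Frames at target rate = 195068 × (24000/1001) / (60) = 78027200/1001 ≈ 77949.251.
Nearest whole frame: 77949.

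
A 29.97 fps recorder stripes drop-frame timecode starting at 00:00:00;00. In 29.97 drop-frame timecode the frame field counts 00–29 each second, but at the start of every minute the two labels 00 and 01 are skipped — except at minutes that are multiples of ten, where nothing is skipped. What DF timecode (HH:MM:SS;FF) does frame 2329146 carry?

21:35:15;28

Ten DF minutes hold 17982 frames, so frame 2329146 lies in block 129 (frames 2319678–2337659) with 9468 frames into that block.
The block's first minute is 1800 frames and the rest 1798 each; 9468 frames reaches minute 5, so 129 × 18 + 5 × 2 = 2332 labels have been skipped so far.
Adding those back, label number 2329146 + 2332 = 2331478 at 30 labels/s is 77715 s + 28 f = 21 h 35 min 15 s frame 28, i.e. 21:35:15;28.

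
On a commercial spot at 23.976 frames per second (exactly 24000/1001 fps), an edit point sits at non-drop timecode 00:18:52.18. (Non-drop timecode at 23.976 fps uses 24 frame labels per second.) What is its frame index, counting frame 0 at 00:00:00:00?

Total seconds to the label: (0 × 3600 + 18 × 60 + 52) = 1132.
Frame index = 1132 × 24 + 18 = 27186.

frame 27186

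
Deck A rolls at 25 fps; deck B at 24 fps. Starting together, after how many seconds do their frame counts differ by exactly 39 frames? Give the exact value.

The gap grows by |24 − 25| = 1 frame per second.
Time for a 39-frame gap: 39 ÷ (1) = 39 s.

39 seconds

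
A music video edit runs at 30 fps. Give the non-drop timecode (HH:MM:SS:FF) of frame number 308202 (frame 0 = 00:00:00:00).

02:51:13:12

308202 ÷ 30 = 10273 full seconds, remainder 12 frames.
10273 s = 2 h 51 min 13 s.
Timecode: 02:51:13:12.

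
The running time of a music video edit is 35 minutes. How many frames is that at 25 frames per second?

35 min = 2100 s.
Frames = 2100 × 25 = 52500.

52500 frames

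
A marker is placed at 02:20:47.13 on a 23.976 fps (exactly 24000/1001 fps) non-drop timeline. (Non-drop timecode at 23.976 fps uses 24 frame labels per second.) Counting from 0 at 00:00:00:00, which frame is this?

frame 202741

Total seconds to the label: (2 × 3600 + 20 × 60 + 47) = 8447.
Frame index = 8447 × 24 + 13 = 202741.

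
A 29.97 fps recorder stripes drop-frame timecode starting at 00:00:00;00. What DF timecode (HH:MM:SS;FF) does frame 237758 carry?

02:12:13;06

Each 10-minute DF block holds 10 × 60 × 30 − 9 × 2 = 17982 frames. 237758 ÷ 17982 → 13 full blocks, remainder 3992.
Within the partial block the first minute is 1800 frames and each further minute 1798, so 2 further minute boundaries passed. Total skipped labels = 18 × 13 + 2 × 2 = 238.
Non-drop label index = 237758 + 238 = 237996; at 30 labels/s that is 02:12:13:06, i.e. DF 02:12:13;06.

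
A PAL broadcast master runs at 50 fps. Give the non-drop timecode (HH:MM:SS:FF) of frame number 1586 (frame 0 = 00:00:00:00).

1586 ÷ 50 = 31 full seconds, remainder 36 frames.
31 s = 0 h 0 min 31 s.
Timecode: 00:00:31:36.

00:00:31:36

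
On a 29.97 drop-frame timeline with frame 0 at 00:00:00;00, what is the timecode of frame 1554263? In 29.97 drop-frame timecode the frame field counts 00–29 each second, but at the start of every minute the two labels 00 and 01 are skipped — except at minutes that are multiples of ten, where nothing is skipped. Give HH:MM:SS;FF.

14:24:20;19

Ten DF minutes hold 17982 frames, so frame 1554263 lies in block 86 (frames 1546452–1564433) with 7811 frames into that block.
The block's first minute is 1800 frames and the rest 1798 each; 7811 frames reaches minute 4, so 86 × 18 + 4 × 2 = 1556 labels have been skipped so far.
Adding those back, label number 1554263 + 1556 = 1555819 at 30 labels/s is 51860 s + 19 f = 14 h 24 min 20 s frame 19, i.e. 14:24:20;19.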